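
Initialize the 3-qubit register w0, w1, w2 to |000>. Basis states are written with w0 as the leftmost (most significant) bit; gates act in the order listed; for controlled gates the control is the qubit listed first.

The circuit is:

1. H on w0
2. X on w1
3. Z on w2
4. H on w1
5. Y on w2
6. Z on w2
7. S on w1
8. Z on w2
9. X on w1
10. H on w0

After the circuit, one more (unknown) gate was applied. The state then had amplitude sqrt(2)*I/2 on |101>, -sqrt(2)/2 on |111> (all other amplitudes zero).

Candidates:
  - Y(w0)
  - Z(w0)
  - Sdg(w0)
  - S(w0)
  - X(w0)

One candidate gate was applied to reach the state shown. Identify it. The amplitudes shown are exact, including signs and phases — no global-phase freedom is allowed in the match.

The unique candidate consistent with the amplitudes is Y(w0).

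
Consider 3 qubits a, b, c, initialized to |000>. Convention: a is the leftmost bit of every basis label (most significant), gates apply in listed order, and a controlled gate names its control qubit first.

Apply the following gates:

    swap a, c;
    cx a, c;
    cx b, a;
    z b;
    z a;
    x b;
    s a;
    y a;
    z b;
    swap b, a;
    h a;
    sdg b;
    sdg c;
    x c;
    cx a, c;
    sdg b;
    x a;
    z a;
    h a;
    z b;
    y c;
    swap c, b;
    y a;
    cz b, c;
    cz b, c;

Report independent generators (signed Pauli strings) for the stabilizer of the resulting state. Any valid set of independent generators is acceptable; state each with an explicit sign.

The final state is stabilized by the group generated by +XZI, +ZXI, -IIZ; other independent generating sets are equally valid.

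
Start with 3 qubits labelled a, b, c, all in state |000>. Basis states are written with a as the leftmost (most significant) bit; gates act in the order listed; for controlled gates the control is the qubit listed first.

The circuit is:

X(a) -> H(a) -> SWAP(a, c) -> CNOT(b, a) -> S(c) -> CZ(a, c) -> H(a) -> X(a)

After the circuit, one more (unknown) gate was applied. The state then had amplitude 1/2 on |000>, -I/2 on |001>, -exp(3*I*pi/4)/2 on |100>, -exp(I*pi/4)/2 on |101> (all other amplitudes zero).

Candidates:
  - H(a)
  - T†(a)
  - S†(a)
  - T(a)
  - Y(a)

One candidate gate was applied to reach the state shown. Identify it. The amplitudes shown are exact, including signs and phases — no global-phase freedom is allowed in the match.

It was T†(a) that produced the state shown.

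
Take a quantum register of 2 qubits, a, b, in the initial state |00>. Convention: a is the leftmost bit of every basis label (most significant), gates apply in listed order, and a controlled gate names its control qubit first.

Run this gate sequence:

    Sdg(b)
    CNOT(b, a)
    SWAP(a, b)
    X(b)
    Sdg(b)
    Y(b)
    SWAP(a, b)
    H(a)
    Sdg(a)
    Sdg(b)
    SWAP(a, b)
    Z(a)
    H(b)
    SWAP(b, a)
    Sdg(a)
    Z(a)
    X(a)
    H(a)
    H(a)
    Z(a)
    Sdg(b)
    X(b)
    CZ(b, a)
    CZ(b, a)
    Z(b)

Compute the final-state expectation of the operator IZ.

The observable IZ averages to -1.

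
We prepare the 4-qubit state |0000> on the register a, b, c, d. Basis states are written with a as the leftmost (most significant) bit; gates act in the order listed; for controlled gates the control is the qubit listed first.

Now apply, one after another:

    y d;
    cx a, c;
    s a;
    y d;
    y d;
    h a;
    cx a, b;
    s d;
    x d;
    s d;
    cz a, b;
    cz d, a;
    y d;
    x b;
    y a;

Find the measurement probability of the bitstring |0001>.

Outcome |0001> occurs with probability 1/2.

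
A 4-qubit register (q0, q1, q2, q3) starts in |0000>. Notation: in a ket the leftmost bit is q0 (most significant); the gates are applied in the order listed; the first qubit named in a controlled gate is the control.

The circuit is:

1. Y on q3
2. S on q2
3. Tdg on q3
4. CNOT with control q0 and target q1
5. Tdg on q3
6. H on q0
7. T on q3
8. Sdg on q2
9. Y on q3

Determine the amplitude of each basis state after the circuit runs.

After the circuit, the state carries amplitude -sqrt(2)*exp(3*I*pi/4)/2 on |0000>, -sqrt(2)*exp(3*I*pi/4)/2 on |1000>, and 0 on every other basis state.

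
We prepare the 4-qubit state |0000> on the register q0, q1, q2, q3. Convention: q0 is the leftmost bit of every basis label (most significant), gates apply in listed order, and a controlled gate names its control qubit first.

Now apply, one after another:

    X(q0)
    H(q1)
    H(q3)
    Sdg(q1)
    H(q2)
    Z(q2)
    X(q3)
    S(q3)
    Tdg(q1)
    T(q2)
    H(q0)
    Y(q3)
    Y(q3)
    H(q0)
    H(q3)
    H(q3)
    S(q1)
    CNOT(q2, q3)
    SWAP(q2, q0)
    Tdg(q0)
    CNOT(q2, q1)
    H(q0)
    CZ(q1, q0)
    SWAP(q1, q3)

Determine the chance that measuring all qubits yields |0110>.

The probability of measuring |0110> is 1/8. Key observation: steps 11-14 multiply out to the identity, so the circuit reduces to the remaining gates.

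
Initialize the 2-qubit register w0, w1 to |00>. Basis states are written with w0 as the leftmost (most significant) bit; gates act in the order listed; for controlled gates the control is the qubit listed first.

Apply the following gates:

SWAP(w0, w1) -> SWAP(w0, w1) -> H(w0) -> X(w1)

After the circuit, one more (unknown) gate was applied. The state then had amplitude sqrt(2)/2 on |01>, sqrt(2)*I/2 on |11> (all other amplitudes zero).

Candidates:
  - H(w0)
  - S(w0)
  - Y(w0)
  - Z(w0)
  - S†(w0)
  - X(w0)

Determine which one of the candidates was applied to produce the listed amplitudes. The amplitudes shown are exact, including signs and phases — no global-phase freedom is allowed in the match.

The applied gate was S(w0). Key observation: the block from step 1 through step 2 cancels to the identity and can be dropped.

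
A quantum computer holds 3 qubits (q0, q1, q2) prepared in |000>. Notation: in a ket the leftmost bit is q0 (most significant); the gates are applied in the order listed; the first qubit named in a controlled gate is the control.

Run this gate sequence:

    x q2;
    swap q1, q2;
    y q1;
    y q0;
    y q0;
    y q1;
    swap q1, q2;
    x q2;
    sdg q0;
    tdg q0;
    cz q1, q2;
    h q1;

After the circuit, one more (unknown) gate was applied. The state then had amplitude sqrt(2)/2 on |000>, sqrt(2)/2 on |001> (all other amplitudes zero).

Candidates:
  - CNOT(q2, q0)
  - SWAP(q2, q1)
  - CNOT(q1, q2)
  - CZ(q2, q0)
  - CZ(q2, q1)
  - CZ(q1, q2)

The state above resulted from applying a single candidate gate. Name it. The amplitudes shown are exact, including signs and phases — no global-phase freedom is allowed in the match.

The unique candidate consistent with the amplitudes is SWAP(q2, q1). Key observation: gates 1-8 undo each other exactly, leaving only the rest of the circuit to track.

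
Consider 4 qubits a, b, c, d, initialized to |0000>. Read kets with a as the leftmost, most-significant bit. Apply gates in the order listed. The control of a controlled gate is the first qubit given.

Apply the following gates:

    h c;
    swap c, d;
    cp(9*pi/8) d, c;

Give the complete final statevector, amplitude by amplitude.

The final amplitudes are sqrt(2)/2 on |0000>, sqrt(2)/2 on |0001>, and 0 on every other basis state.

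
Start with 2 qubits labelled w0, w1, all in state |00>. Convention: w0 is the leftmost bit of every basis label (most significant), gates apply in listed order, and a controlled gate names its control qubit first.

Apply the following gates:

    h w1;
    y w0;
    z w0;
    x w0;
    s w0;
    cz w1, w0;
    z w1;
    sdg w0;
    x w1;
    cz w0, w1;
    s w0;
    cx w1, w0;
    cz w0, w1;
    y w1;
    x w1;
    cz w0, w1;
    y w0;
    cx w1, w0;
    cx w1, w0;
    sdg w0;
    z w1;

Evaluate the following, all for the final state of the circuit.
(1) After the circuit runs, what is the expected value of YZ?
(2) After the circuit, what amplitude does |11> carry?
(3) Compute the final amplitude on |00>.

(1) The expectation value of YZ is 0.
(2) The final state's coefficient on |11> equals 0.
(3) The final state's coefficient on |00> equals 0.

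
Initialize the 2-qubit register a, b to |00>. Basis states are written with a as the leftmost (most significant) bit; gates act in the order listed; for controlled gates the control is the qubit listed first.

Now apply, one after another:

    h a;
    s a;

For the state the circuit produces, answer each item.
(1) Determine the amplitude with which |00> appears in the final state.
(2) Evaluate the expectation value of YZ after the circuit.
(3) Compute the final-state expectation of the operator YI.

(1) |00> carries amplitude sqrt(2)/2 in the final state.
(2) The observable YZ averages to 1.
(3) In the final state, YI has expectation 1.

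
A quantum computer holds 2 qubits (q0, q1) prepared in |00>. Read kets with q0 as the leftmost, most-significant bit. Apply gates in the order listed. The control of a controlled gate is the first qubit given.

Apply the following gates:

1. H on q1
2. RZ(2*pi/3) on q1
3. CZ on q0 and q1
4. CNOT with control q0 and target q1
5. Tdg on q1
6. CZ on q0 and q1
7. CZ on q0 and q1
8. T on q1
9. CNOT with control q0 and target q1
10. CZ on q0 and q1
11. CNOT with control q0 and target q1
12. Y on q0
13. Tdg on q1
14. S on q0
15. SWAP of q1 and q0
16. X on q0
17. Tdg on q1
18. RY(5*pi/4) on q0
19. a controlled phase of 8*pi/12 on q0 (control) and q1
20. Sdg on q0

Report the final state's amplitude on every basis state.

The final amplitudes are 0 on |00>, sqrt(2)*(-sqrt(sqrt(2) + 2)*exp(5*I*pi/12) - sqrt(2 - sqrt(2))*exp(5*I*pi/6))/4 on |01>, 0 on |10>, sqrt(2)*(-sqrt(sqrt(2) + 2) - sqrt(2 - sqrt(2))*exp(7*I*pi/12))/4 on |11>. Key observation: the block from step 3 through step 10 cancels to the identity and can be dropped.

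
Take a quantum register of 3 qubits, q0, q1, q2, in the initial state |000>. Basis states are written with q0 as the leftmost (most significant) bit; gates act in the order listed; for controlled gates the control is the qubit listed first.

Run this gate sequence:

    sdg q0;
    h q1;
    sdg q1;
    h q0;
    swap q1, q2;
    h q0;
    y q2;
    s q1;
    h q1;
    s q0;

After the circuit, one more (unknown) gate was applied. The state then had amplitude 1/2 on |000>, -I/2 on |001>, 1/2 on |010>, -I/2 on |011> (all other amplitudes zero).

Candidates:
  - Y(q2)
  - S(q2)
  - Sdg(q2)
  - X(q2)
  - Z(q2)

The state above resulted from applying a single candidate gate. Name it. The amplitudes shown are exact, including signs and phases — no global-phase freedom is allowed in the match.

It was Y(q2) that produced the state shown.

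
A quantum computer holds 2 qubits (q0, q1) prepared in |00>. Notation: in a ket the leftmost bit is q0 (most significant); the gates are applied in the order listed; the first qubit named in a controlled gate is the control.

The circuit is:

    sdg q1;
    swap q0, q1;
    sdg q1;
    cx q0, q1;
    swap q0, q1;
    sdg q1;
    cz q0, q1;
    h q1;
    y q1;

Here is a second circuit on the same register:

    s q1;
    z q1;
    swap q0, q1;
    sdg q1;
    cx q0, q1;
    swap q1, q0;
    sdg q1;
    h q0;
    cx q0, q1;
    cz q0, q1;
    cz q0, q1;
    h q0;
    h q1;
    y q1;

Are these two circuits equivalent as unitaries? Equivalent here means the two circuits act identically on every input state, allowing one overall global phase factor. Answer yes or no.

No, they are not equivalent — no single phase factor reconciles the two unitaries.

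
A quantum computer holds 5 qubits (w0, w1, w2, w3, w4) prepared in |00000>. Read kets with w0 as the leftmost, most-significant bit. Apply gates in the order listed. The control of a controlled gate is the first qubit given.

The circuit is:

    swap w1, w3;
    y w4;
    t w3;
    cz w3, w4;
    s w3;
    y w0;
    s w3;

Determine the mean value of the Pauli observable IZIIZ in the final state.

In the final state, IZIIZ has expectation -1.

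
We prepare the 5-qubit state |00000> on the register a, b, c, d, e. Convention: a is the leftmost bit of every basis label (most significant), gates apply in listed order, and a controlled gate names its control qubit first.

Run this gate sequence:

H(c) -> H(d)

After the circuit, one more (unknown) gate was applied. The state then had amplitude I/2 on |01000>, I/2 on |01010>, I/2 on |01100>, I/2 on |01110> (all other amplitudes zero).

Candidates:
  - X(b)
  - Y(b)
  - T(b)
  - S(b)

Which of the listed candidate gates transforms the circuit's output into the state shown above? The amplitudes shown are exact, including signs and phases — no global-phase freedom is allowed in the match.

The unique candidate consistent with the amplitudes is Y(b).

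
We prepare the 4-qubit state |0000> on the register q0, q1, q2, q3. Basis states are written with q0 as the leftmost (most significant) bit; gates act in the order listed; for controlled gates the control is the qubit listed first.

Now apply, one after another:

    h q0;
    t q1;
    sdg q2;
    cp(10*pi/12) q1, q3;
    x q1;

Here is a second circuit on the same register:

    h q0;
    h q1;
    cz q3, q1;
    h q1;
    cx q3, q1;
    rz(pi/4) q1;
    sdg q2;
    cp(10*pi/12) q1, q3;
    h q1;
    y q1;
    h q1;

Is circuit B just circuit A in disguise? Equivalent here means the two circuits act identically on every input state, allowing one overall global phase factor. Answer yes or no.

No, they are not equivalent — no single phase factor reconciles the two unitaries.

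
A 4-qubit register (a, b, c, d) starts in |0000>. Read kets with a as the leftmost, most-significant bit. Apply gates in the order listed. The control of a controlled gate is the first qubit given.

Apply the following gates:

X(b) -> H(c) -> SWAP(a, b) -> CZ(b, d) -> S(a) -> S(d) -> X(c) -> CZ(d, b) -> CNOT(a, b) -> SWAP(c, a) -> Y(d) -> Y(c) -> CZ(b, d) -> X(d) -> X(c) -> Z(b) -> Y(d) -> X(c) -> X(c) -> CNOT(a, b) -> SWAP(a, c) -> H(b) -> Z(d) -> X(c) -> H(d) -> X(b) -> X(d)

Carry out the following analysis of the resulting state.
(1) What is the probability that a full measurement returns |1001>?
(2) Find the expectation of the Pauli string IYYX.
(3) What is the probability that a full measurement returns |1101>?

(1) The probability of measuring |1001> is 1/8. Key observation: steps 18-19 multiply out to the identity, so the circuit reduces to the remaining gates.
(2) The expectation value of IYYX is 1.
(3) The probability of measuring |1101> is 1/8.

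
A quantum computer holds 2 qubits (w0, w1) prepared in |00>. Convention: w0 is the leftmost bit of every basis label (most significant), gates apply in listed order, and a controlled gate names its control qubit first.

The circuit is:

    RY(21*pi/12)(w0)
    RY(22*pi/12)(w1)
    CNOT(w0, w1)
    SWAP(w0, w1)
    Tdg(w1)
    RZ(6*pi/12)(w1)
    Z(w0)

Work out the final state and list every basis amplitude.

The resulting statevector has amplitude sqrt(sqrt(2) + 2)*(-sqrt(6) - sqrt(2))*exp(3*I*pi/4)/8 on |00>, sqrt(2 - sqrt(2))*(-sqrt(2) + sqrt(6))/8 on |01>, sqrt(sqrt(2) + 2)*(-sqrt(6) + sqrt(2))*exp(3*I*pi/4)/8 on |10>, sqrt(2 - sqrt(2))*(sqrt(2) + sqrt(6))/8 on |11>.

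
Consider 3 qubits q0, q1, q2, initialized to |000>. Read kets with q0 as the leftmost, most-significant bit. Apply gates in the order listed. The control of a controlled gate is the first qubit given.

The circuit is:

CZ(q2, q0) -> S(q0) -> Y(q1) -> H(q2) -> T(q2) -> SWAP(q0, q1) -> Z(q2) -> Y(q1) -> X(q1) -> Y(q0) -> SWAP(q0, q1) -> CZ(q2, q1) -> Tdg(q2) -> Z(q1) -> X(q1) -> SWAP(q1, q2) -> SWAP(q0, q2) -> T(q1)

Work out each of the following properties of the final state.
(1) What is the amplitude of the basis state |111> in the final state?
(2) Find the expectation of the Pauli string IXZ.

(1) |111> carries amplitude 0 in the final state.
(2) The expectation value of IXZ is -sqrt(2)/2.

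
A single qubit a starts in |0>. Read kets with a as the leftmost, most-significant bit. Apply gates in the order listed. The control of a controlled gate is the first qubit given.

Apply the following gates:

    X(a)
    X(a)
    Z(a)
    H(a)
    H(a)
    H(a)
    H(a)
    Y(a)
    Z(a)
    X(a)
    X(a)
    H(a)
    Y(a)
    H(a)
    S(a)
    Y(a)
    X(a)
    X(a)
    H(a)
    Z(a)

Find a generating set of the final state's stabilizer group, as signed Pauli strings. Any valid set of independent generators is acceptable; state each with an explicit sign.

The final state is stabilized by the group generated by +X; other independent generating sets are equally valid. Key observation: gates 4-5 undo each other exactly, leaving only the rest of the circuit to track.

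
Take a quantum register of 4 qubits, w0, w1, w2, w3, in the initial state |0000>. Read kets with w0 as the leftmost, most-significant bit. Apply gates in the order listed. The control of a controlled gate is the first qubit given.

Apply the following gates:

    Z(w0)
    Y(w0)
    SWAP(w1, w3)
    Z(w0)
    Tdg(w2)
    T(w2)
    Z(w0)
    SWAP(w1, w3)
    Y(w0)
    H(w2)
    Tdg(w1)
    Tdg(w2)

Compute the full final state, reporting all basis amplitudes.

The resulting statevector has amplitude sqrt(2)/2 on |0000>, -sqrt(2)*exp(3*I*pi/4)/2 on |0010>, and 0 on every other basis state. Key observation: the block from step 2 through step 9 cancels to the identity and can be dropped.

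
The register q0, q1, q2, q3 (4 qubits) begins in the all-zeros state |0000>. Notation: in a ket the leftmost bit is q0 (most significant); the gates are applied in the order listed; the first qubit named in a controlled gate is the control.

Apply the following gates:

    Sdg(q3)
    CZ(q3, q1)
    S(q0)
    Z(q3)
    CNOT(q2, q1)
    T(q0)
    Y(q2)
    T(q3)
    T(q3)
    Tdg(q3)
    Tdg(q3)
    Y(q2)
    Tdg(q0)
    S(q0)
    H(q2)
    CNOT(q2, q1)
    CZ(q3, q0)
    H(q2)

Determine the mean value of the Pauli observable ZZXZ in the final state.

The expectation value of ZZXZ is 1.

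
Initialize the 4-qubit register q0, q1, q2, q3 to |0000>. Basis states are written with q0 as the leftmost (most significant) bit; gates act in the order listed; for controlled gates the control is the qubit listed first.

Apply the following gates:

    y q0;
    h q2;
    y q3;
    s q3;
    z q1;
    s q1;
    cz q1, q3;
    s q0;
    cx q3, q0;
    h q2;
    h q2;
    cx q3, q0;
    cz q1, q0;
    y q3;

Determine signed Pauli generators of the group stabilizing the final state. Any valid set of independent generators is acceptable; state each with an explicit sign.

One valid set of independent stabilizer generators is +IIXI, -ZIII, +IZII, +IIIZ (any independent generating set of the same group is equally correct).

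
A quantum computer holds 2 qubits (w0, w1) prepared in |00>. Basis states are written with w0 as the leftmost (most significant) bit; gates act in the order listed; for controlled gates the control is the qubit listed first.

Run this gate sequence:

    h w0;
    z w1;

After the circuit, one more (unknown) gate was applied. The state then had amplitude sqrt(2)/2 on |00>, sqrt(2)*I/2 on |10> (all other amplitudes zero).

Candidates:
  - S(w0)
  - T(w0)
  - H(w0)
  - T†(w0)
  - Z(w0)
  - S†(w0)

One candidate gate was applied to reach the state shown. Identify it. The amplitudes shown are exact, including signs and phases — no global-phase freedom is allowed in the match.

It was S(w0) that produced the state shown.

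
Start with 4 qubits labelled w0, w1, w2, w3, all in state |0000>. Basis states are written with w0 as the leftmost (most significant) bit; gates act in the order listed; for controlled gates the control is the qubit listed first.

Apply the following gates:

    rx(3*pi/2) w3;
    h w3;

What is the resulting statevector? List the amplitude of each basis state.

The final amplitudes are -1/2 - I/2 on |0000>, -1/2 + I/2 on |0001>, and 0 on every other basis state.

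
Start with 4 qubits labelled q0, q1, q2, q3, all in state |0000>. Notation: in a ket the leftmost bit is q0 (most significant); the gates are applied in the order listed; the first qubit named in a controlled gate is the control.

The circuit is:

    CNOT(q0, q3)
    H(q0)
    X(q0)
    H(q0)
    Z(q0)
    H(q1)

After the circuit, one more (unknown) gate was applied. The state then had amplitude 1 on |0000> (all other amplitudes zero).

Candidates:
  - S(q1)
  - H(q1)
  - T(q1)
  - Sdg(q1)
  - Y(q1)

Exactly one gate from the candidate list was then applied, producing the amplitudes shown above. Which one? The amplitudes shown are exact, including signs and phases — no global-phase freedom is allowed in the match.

It was H(q1) that produced the state shown.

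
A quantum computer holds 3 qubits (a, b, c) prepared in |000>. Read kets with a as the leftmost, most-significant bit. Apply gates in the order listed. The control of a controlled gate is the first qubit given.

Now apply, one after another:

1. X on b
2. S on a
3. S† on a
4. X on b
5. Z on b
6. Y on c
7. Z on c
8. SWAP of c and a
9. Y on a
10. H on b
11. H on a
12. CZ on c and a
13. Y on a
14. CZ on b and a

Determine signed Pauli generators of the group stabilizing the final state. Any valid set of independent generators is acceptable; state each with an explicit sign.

The stabilizer group can be generated by -XZI, +ZXI, +IIZ, among other valid generating sets. Key observation: steps 1-4 multiply out to the identity, so the circuit reduces to the remaining gates.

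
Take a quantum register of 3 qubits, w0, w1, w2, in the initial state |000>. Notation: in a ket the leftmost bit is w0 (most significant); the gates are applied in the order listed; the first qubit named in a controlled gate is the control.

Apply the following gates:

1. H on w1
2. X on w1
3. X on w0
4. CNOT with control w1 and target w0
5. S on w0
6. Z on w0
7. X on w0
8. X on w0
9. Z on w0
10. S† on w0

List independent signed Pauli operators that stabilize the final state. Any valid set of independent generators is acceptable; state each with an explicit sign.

One valid set of independent stabilizer generators is +XXI, -ZZI, +IIZ (any independent generating set of the same group is equally correct). Key observation: the block from step 5 through step 10 cancels to the identity and can be dropped.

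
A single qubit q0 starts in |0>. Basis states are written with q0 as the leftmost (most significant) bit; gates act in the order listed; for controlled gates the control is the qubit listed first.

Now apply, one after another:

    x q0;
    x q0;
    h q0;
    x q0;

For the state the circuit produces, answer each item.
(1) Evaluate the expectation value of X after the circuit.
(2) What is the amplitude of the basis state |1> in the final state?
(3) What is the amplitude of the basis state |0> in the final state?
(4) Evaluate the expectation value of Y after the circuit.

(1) The expectation value of X is 1.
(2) |1> carries amplitude sqrt(2)/2 in the final state.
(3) The final state's coefficient on |0> equals sqrt(2)/2.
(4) The observable Y averages to 0.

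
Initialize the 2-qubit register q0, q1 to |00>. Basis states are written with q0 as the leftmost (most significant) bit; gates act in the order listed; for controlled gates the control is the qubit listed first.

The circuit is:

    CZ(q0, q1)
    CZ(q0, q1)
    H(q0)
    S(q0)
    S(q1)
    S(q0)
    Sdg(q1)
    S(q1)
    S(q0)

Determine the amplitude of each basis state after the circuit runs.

After the circuit, the state carries amplitude sqrt(2)/2 on |00>, 0 on |01>, -sqrt(2)*I/2 on |10>, 0 on |11>.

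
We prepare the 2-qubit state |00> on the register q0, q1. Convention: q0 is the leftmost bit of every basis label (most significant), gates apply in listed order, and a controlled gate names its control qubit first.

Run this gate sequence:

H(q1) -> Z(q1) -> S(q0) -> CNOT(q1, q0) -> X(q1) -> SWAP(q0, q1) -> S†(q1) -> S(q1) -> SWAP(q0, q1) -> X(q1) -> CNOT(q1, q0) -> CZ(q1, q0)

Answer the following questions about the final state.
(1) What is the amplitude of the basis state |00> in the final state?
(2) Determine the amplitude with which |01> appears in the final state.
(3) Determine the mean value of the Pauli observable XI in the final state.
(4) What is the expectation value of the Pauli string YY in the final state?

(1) The final state's coefficient on |00> equals sqrt(2)/2. Key observation: the block from step 4 through step 11 cancels to the identity and can be dropped.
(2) |01> carries amplitude -sqrt(2)/2 in the final state.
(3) The expectation value of XI is 0.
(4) The observable YY averages to 0.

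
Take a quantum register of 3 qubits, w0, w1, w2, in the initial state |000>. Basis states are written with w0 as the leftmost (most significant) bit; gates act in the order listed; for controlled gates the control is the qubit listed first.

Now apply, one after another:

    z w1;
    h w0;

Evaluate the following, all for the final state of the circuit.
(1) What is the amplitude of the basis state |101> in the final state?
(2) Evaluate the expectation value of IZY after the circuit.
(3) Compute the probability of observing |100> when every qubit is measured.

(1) |101> carries amplitude 0 in the final state.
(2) The expectation value of IZY is 0.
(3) Outcome |100> occurs with probability 1/2.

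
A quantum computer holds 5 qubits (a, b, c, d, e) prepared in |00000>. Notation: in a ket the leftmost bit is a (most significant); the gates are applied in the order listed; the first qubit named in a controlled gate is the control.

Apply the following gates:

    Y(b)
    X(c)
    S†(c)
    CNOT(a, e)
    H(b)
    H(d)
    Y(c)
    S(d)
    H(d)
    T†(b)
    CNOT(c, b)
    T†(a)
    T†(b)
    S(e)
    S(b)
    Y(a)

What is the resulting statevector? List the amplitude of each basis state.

After the circuit, the state carries amplitude sqrt(2)*(1 + I)/4 on |10000>, sqrt(2)*(1 - I)/4 on |10010>, sqrt(2)*(-1 - I)/4 on |11000>, sqrt(2)*(-1 + I)/4 on |11010>, and 0 on every other basis state.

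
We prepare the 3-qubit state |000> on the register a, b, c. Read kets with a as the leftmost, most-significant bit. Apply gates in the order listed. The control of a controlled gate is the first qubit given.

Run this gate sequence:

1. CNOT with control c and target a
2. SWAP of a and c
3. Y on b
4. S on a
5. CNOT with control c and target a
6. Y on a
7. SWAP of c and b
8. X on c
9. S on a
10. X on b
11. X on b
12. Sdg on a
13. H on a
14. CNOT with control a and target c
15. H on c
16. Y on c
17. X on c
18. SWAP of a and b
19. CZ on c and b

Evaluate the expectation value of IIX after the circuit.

The expectation value of IIX is -1. Key observation: steps 9-12 multiply out to the identity, so the circuit reduces to the remaining gates.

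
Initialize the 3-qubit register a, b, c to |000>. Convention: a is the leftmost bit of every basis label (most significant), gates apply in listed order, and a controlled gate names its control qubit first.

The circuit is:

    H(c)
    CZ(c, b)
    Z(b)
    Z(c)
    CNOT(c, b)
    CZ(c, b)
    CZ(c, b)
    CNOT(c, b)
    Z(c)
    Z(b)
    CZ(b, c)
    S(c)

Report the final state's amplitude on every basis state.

After the circuit, the state carries amplitude sqrt(2)/2 on |000>, sqrt(2)*I/2 on |001>, and 0 on every other basis state. Key observation: the block from step 3 through step 10 cancels to the identity and can be dropped.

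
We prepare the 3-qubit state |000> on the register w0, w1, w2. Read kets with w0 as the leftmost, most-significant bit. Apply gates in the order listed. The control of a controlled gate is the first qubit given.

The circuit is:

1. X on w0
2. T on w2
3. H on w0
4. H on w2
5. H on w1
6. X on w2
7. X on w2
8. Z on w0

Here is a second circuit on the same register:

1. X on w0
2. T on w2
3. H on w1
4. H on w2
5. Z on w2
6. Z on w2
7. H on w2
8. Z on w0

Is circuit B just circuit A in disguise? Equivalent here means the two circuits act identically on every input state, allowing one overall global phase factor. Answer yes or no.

No, they are not equivalent — no single phase factor reconciles the two unitaries.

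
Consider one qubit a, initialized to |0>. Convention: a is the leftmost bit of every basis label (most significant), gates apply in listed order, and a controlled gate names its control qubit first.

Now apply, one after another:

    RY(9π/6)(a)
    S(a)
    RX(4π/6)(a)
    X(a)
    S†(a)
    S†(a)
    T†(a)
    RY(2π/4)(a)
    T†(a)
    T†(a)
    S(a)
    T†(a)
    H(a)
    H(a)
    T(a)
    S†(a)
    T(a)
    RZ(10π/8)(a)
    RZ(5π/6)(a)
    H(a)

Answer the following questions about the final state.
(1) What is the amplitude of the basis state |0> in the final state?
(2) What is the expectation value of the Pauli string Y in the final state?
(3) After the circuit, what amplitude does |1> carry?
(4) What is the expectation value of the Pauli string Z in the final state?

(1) |0> carries amplitude sqrt(6)*I*exp(23*I*pi/24)/8 + sqrt(6)*I*exp(-23*I*pi/24)/8 + sqrt(6)*exp(-17*I*pi/24)/8 + sqrt(2)*I*exp(23*I*pi/24)/8 + sqrt(2)*exp(-17*I*pi/24)/8 - sqrt(2)*exp(17*I*pi/24)/8 - sqrt(2)*I*exp(-23*I*pi/24)/8 + sqrt(6)*exp(17*I*pi/24)/8 in the final state. Key observation: steps 10-17 multiply out to the identity, so the circuit reduces to the remaining gates.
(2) In the final state, Y has expectation -sqrt(6)/8 + sqrt(3)/4.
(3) The amplitude on |1> is sqrt(6)*I*exp(23*I*pi/24)/8 + sqrt(2)*I*exp(23*I*pi/24)/8 + sqrt(2)*I*exp(-23*I*pi/24)/8 - sqrt(2)*exp(17*I*pi/24)/8 - sqrt(2)*exp(-17*I*pi/24)/8 + sqrt(6)*exp(17*I*pi/24)/8 - sqrt(6)*exp(-17*I*pi/24)/8 - sqrt(6)*I*exp(-23*I*pi/24)/8.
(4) The observable Z averages to sqrt(2)/8 + 3/4.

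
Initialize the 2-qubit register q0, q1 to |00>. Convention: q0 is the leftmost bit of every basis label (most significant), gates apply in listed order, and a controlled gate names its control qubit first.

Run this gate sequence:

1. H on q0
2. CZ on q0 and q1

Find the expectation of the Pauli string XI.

In the final state, XI has expectation 1.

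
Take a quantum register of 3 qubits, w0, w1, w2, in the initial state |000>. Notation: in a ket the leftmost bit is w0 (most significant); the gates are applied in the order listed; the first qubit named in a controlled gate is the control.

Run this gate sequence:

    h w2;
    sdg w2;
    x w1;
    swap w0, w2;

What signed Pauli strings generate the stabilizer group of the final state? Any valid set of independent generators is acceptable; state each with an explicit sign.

One valid set of independent stabilizer generators is -YII, -IZI, +IIZ (any independent generating set of the same group is equally correct).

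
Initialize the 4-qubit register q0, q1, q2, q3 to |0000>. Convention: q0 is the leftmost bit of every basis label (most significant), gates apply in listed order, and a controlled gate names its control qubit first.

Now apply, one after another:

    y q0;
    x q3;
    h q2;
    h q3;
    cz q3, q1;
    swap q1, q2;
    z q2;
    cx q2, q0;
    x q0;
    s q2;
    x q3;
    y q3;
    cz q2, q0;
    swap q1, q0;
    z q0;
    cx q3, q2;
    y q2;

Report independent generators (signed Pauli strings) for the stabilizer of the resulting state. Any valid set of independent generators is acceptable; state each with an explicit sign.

One valid set of independent stabilizer generators is -XIII, -IIXX, +IZII, -IIZZ (any independent generating set of the same group is equally correct).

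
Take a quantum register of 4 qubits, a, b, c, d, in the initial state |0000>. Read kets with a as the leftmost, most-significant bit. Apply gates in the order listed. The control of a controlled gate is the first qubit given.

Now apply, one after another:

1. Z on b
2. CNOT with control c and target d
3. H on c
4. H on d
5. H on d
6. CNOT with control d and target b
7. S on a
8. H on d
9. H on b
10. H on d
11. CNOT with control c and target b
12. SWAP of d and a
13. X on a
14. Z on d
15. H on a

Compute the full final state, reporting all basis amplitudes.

The resulting statevector has amplitude sqrt(2)/4 on |0000>, 0 on |0001>, sqrt(2)/4 on |0010>, 0 on |0011>, sqrt(2)/4 on |0100>, 0 on |0101>, sqrt(2)/4 on |0110>, 0 on |0111>, -sqrt(2)/4 on |1000>, 0 on |1001>, -sqrt(2)/4 on |1010>, 0 on |1011>, -sqrt(2)/4 on |1100>, 0 on |1101>, -sqrt(2)/4 on |1110>, 0 on |1111>.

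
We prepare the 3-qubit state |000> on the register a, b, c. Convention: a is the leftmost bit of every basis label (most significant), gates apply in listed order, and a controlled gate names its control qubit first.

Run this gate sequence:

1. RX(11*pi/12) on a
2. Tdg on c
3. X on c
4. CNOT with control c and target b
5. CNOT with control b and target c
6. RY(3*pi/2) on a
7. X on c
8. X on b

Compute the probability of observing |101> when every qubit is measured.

The probability of measuring |101> is 1/2.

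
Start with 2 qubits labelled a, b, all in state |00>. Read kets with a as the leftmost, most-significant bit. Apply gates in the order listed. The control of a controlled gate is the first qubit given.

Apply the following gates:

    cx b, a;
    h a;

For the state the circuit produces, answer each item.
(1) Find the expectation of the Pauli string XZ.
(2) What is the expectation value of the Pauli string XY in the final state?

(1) The expectation value of XZ is 1.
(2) The observable XY averages to 0.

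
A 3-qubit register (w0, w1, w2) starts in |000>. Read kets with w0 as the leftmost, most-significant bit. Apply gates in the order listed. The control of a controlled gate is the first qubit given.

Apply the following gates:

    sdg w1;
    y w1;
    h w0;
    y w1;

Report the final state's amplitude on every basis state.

The resulting statevector has amplitude sqrt(2)/2 on |000>, sqrt(2)/2 on |100>, and 0 on every other basis state.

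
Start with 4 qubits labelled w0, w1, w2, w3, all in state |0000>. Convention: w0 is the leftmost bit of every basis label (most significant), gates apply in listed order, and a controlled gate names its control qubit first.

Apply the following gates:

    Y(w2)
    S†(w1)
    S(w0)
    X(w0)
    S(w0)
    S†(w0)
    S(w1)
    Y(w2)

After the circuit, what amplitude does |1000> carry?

|1000> carries amplitude 1 in the final state.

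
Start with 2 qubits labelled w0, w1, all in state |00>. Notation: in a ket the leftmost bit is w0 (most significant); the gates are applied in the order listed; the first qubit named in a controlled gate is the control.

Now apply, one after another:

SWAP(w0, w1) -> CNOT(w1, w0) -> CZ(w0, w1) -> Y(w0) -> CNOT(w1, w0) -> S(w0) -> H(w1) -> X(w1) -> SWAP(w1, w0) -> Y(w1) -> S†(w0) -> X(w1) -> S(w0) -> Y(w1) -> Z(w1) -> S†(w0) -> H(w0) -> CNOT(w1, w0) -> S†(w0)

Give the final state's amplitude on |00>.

The amplitude on |00> is 1/2 - I/2.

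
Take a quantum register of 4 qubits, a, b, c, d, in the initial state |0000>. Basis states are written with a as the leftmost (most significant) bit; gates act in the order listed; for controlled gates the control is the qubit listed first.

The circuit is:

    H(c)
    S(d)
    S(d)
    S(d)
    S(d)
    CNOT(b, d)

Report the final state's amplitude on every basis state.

The resulting statevector has amplitude sqrt(2)/2 on |0000>, sqrt(2)/2 on |0010>, and 0 on every other basis state. Key observation: steps 2-5 multiply out to the identity, so the circuit reduces to the remaining gates.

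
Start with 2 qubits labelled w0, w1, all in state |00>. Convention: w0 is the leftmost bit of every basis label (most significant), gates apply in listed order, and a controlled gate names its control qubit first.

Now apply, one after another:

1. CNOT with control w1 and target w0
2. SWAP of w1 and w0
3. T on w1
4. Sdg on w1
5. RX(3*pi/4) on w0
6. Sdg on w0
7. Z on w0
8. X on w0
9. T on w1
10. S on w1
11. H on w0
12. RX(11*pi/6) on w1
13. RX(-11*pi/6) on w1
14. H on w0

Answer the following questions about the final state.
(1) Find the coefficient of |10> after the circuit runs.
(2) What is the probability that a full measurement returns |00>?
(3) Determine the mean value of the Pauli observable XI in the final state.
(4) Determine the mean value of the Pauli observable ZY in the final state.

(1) |10> carries amplitude sqrt(2 - sqrt(2))/2 in the final state.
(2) The probability of measuring |00> is sqrt(2)/4 + 1/2.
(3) In the final state, XI has expectation sqrt(2)/2.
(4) The expectation value of ZY is 0.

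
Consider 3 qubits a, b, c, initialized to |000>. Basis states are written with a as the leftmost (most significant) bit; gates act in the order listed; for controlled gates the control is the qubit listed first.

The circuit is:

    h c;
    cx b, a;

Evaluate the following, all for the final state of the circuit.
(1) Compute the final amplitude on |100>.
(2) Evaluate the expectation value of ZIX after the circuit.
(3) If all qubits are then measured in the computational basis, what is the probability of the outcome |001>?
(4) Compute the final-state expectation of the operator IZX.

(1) |100> carries amplitude 0 in the final state.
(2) In the final state, ZIX has expectation 1.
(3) Outcome |001> occurs with probability 1/2.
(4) The expectation value of IZX is 1.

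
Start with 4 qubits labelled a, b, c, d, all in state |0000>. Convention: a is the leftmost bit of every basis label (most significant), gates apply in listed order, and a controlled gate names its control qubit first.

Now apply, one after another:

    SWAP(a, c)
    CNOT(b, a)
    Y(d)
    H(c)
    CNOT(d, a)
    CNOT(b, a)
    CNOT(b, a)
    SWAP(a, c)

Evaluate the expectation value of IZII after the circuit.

The expectation value of IZII is 1.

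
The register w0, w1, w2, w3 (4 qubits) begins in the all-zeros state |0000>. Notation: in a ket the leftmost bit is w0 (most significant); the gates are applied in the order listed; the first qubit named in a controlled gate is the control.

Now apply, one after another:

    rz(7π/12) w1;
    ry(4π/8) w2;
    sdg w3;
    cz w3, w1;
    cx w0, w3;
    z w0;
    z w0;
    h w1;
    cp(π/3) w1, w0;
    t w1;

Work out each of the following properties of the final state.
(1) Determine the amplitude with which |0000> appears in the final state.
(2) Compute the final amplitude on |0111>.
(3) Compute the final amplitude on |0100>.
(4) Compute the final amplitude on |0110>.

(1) The final state's coefficient on |0000> equals -exp(17*I*pi/24)/2.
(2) |0111> carries amplitude 0 in the final state.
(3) The amplitude on |0100> is -exp(23*I*pi/24)/2.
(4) |0110> carries amplitude -exp(23*I*pi/24)/2 in the final state.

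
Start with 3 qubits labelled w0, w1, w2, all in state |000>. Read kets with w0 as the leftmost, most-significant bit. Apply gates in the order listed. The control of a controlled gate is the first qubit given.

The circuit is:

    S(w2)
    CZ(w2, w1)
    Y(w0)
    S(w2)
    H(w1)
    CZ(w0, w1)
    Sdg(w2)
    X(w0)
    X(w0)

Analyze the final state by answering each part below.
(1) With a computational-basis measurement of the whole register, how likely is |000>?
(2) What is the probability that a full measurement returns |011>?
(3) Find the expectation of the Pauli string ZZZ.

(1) A full measurement returns |000> with probability 0. Key observation: gates 8-9 undo each other exactly, leaving only the rest of the circuit to track.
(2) Outcome |011> occurs with probability 0.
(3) In the final state, ZZZ has expectation 0.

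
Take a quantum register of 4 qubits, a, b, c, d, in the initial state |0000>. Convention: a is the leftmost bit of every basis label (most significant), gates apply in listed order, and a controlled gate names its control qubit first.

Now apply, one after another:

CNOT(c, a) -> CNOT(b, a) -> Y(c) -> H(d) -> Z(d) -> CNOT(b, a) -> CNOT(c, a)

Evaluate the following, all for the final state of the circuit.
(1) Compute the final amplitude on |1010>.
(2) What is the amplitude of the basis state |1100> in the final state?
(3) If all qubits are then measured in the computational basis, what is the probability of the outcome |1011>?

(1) The final state's coefficient on |1010> equals sqrt(2)*I/2.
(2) The final state's coefficient on |1100> equals 0.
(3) Outcome |1011> occurs with probability 1/2.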